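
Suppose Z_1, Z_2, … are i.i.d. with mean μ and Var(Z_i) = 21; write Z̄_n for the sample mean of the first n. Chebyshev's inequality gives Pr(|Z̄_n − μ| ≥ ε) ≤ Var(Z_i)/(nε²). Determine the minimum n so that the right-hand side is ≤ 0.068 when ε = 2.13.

69

Require 21/(n·2.13²) ≤ 0.068, i.e. n ≥ 21/(0.068·2.13²) = 68.069.
The smallest integer n is 69.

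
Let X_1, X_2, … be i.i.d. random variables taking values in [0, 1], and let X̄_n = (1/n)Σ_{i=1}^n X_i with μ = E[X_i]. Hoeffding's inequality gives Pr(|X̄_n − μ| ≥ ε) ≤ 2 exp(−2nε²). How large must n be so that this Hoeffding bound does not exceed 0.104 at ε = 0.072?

Require 2·exp(−2nε²) ≤ 0.104, i.e. 2nε² ≥ ln(2/0.104) = 2.956512.
So n ≥ 2.956512 / (2·0.072²) = 285.157.
The smallest integer n is 286.

286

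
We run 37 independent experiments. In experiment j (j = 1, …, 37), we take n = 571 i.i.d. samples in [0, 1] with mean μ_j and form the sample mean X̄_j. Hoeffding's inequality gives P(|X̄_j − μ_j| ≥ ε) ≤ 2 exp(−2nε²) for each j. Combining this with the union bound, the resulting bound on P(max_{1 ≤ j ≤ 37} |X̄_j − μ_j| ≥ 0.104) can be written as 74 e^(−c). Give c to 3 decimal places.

Union bound over the 37 events: P(max_{1 ≤ j ≤ 37} |X̄_j − μ_j| ≥ 0.104) ≤ 37·2·exp(−2nε²) = 74 exp(−2·571·0.104²).
So c = 2·571·0.104² = 12.3519.

12.352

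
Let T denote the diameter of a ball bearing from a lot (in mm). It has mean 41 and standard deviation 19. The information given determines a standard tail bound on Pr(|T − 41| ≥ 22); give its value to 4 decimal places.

Mean and variance are known, so Chebyshev's inequality applies.
Chebyshev: Pr(|T − μ| ≥ t) ≤ Var(T)/t².
Var(T) = σ² = 19² = 361.
Bound = 361 / 484 = 0.7459.

0.7459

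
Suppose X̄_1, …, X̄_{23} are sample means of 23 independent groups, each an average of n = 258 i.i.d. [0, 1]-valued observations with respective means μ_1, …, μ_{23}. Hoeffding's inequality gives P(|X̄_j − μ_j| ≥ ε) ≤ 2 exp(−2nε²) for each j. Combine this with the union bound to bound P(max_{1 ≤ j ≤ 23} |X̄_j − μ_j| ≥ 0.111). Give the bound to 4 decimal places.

Per-experiment Hoeffding bound: 2·exp(−2·258·0.111²) = 2·exp(−6.35764) = 0.0034669.
Union bound over 23 events: 23·0.0034669 = 0.07974.

0.0797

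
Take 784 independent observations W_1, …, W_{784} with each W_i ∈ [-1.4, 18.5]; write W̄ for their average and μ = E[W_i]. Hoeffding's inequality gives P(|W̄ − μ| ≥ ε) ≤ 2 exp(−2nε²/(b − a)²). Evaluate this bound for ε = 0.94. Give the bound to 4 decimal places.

0.0605

Exponent: 2nε²/(b − a)² = 2·784·0.94² / 19.9² = 3.49861.
Bound = 2·exp(−3.49861) = 0.06048.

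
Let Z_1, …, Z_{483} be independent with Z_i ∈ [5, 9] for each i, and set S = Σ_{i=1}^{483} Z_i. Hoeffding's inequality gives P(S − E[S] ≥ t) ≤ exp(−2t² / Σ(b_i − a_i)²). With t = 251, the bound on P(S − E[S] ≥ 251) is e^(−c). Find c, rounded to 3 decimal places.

Σ(b_i − a_i)² = 483·(4)² = 7728.
c = 2t²/7728 = 2·251²/7728 = 16.3046.

16.305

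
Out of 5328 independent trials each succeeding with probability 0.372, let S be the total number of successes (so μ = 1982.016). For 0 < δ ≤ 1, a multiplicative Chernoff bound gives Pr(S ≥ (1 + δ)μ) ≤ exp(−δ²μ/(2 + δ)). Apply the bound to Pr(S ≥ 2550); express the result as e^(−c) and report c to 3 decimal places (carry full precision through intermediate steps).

Write 2550 = (1 + δ)μ, so δ = 2550/1982.016 − 1 = 0.2865688…
Then the exponent is δ²μ/(2 + δ) = (2550 − μ)² / (μ·(2 + δ)) = 71.183735.

71.184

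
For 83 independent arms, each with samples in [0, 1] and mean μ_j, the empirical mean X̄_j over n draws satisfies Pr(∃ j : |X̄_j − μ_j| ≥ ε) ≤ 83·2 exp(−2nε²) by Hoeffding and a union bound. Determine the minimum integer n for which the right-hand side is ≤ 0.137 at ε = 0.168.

Need 2·83·exp(−2nε²) ≤ 0.137, i.e. exp(−2nε²) ≤ 0.137/166.
So 2nε² ≥ ln(166/0.137) = 7.099762.
Hence n ≥ 7.099762/(2·0.168²) = 125.775.
The smallest integer n is 126.

126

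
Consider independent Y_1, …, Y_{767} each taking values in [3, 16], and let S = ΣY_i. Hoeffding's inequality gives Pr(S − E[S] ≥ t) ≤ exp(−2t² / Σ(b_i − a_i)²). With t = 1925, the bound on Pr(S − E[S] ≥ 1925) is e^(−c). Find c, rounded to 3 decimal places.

Σ(b_i − a_i)² = 767·(13)² = 129623.
c = 2t²/129623 = 2·1925²/129623 = 57.1754.

57.175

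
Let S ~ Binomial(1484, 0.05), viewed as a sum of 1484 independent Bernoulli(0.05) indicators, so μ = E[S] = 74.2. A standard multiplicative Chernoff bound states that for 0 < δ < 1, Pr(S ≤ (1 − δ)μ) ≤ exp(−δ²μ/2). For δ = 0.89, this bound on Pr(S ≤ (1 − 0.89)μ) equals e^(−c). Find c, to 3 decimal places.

c = δ²μ/2 = 0.89²·74.2/2 = 29.3869.

29.387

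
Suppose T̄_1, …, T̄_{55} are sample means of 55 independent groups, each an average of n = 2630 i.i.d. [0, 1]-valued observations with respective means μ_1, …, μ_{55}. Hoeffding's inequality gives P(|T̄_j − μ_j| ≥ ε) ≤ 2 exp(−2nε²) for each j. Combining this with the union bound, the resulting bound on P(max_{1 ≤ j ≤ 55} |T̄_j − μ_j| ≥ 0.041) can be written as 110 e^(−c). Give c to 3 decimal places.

8.842

Union bound over the 55 events: P(max_{1 ≤ j ≤ 55} |T̄_j − μ_j| ≥ 0.041) ≤ 55·2·exp(−2nε²) = 110 exp(−2·2630·0.041²).
So c = 2·2630·0.041² = 8.8421.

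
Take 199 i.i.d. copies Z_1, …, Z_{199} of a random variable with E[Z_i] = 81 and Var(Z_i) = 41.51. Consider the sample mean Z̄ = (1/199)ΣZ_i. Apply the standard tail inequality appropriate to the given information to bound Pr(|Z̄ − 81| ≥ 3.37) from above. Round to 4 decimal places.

0.0184

With mean and variance of each term known, Chebyshev's inequality bounds the deviation of the sum (or sample mean).
Var(Z̄) = Var(Z_i)/n = 41.51/199 = 0.20859.
Chebyshev: Pr(|Z̄ − 81| ≥ 3.37) ≤ Var(Z̄)/(3.37)² = 41.51/(199·3.37²) = 0.0184.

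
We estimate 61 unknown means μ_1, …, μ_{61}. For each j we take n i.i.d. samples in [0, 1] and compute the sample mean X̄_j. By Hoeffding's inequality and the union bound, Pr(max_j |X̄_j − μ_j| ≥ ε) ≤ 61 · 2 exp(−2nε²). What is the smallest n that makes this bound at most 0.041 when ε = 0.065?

Need 2·61·exp(−2nε²) ≤ 0.041, i.e. exp(−2nε²) ≤ 0.041/122.
So 2nε² ≥ ln(122/0.041) = 7.998204.
Hence n ≥ 7.998204/(2·0.065²) = 946.533.
The smallest integer n is 947.

947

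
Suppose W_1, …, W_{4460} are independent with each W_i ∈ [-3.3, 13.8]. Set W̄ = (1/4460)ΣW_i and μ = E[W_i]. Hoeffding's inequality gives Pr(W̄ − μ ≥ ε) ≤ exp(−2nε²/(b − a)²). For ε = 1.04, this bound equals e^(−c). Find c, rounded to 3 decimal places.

c = 2nε²/(b − a)² = 2·4460·1.04² / 17.1² = 32.9943.

32.994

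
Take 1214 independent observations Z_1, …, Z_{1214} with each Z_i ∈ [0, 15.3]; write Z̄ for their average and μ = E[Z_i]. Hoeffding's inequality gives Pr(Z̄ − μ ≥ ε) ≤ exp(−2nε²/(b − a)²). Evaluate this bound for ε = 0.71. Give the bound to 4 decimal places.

0.0054

Exponent: 2nε²/(b − a)² = 2·1214·0.71² / 15.3² = 5.22857.
Bound = exp(−5.22857) = 0.00536.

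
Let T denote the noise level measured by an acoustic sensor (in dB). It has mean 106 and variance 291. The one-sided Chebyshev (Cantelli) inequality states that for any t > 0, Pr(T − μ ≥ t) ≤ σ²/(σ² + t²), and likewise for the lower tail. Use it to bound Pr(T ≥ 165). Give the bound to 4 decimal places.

Here σ² = 291 and t = 59, so σ² + t² = 3772.
Cantelli's bound: 291/3772 = 0.0771.

0.0771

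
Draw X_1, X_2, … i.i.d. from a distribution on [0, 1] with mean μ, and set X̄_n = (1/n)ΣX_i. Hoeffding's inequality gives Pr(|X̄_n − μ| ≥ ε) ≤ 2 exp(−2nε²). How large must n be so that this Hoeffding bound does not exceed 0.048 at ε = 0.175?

Require 2·exp(−2nε²) ≤ 0.048, i.e. 2nε² ≥ ln(2/0.048) = 3.729701.
So n ≥ 3.729701 / (2·0.175²) = 60.893.
The smallest integer n is 61.

61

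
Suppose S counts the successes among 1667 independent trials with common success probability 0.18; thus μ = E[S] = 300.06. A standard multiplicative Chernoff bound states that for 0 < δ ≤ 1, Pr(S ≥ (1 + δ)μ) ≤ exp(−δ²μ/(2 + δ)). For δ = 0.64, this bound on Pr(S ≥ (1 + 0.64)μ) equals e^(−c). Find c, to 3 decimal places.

46.555

c = δ²μ/(2 + δ) = 0.64²·300.06/(2 + 0.64) = 46.5548.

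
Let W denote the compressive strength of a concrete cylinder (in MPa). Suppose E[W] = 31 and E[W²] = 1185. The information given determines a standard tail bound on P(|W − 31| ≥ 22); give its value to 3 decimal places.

The first two moments determine the variance, so Chebyshev's inequality is the sharpest standard bound available.
Var(W) = E[W²] − (E[W])² = 1185 − 961 = 224.
Chebyshev's inequality: P(|W − μ| ≥ t) ≤ Var(W)/t² = 224/484 = 0.4628.

0.463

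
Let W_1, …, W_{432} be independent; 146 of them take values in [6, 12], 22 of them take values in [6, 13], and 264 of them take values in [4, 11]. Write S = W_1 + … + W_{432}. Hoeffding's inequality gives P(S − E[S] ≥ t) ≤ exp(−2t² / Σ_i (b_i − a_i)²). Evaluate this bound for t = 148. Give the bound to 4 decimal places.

Σ(b_i − a_i)² = 146·6² + 22·7² + 264·7² = 19270.
Exponent = 2·148² / 19270 = 2.27338.
Bound = exp(−2.27338) = 0.10296.

0.1030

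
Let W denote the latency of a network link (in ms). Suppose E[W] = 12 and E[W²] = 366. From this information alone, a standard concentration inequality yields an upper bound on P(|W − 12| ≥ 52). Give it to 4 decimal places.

The first two moments determine the variance, so Chebyshev's inequality is the sharpest standard bound available.
Var(W) = E[W²] − (E[W])² = 366 − 144 = 222.
Chebyshev's inequality: P(|W − μ| ≥ t) ≤ Var(W)/t² = 222/2704 = 0.0821.

0.0821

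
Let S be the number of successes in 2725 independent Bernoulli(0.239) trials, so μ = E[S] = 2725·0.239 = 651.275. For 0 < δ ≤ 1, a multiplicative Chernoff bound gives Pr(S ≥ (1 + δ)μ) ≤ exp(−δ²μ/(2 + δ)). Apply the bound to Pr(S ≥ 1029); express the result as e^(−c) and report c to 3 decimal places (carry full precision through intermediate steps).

Write 1029 = (1 + δ)μ, so δ = 1029/651.275 − 1 = 0.5799777…
Then the exponent is δ²μ/(2 + δ) = (1029 − μ)² / (μ·(2 + δ)) = 84.912396.

84.912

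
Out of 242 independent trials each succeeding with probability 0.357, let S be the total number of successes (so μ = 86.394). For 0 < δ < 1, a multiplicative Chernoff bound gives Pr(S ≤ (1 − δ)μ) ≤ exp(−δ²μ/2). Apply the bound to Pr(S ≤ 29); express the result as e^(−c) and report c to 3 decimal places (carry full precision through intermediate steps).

Write 29 = (1 − δ)μ, so δ = 1 − 29/86.394 = 0.6643285…
Then the exponent is δ²μ/2 = (μ − 29)²/(2μ) = 19.064236.

19.064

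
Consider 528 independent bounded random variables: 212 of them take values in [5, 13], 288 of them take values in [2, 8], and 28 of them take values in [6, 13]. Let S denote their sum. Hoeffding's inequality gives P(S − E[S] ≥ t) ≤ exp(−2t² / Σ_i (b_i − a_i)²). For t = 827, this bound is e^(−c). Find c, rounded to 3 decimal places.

54.048

Σ(b_i − a_i)² = 212·8² + 288·6² + 28·7² = 25308.
c = 2t² / 25308 = 2·827² / 25308 = 54.0484.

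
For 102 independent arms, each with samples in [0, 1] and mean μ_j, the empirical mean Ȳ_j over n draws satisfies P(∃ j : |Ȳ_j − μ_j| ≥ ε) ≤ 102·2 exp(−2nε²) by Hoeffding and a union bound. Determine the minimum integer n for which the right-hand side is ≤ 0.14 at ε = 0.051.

Need 2·102·exp(−2nε²) ≤ 0.14, i.e. exp(−2nε²) ≤ 0.14/204.
So 2nε² ≥ ln(204/0.14) = 7.284233.
Hence n ≥ 7.284233/(2·0.051²) = 1400.275.
The smallest integer n is 1401.

1401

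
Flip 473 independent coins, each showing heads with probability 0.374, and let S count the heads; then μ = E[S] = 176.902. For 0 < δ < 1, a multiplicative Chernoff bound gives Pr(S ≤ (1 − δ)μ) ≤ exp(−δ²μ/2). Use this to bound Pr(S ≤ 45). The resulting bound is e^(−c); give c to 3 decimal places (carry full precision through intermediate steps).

Write 45 = (1 − δ)μ, so δ = 1 − 45/176.902 = 0.7456219…
Then the exponent is δ²μ/2 = (μ − 45)²/(2μ) = 49.174508.

49.175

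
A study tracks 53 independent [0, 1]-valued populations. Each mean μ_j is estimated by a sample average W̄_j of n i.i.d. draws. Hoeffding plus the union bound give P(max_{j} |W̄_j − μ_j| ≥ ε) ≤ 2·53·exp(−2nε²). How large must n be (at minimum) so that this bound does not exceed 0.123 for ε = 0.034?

2924

Need 2·53·exp(−2nε²) ≤ 0.123, i.e. exp(−2nε²) ≤ 0.123/106.
So 2nε² ≥ ln(106/0.123) = 6.759010.
Hence n ≥ 6.759010/(2·0.034²) = 2923.447.
The smallest integer n is 2924.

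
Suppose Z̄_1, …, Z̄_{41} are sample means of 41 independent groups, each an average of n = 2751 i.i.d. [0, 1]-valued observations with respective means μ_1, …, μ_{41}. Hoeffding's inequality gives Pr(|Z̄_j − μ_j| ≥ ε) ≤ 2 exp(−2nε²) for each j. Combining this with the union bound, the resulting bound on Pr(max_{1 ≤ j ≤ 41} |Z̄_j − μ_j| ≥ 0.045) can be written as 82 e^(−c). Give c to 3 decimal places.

Union bound over the 41 events: Pr(max_{1 ≤ j ≤ 41} |Z̄_j − μ_j| ≥ 0.045) ≤ 41·2·exp(−2nε²) = 82 exp(−2·2751·0.045²).
So c = 2·2751·0.045² = 11.1416.

11.142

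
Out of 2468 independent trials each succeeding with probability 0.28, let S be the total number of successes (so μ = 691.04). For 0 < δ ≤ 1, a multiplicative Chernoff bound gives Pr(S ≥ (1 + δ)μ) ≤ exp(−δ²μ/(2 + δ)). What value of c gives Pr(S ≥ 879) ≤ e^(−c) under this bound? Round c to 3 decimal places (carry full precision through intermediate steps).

Write 879 = (1 + δ)μ, so δ = 879/691.04 − 1 = 0.2719958…
Then the exponent is δ²μ/(2 + δ) = (879 − μ)² / (μ·(2 + δ)) = 22.501950.

22.502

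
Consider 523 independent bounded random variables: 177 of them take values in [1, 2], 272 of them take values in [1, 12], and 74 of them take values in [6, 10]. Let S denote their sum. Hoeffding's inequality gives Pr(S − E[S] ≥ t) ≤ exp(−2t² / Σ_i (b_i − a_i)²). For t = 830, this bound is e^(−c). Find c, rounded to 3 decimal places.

Σ(b_i − a_i)² = 177·1² + 272·11² + 74·4² = 34273.
c = 2t² / 34273 = 2·830² / 34273 = 40.2007.

40.201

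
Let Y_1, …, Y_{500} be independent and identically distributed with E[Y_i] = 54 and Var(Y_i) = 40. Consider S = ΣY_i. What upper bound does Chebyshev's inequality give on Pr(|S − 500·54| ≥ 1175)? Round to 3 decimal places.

Var(S) = n·Var(Y_i) = 500·40 = 20000.
Chebyshev: Pr(|S − 500·54| ≥ 1175) ≤ Var(S)/1175² = 20000/1380625 = 0.0145.

0.014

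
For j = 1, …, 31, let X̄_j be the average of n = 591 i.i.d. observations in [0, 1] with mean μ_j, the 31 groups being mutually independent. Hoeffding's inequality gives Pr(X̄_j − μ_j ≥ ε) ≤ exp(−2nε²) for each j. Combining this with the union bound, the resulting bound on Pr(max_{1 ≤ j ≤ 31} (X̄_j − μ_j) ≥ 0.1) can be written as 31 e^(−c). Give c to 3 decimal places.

11.820

Union bound over the 31 events: Pr(max_{1 ≤ j ≤ 31} (X̄_j − μ_j) ≥ 0.1) ≤ 31·exp(−2nε²) = 31 exp(−2·591·0.1²).
So c = 2·591·0.1² = 11.8200.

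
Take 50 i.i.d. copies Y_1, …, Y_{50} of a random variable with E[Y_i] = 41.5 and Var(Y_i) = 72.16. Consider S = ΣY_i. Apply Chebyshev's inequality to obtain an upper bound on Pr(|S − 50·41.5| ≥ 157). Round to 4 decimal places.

0.1464

Var(S) = n·Var(Y_i) = 50·72.16 = 3608.
Chebyshev: Pr(|S − 50·41.5| ≥ 157) ≤ Var(S)/157² = 3608/24649 = 0.1464.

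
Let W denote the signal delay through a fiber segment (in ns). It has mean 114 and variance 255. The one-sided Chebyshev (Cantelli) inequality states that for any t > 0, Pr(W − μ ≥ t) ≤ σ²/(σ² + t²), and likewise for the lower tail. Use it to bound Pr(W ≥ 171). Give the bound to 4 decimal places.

Here σ² = 255 and t = 57, so σ² + t² = 3504.
Cantelli's bound: 255/3504 = 0.0728.

0.0728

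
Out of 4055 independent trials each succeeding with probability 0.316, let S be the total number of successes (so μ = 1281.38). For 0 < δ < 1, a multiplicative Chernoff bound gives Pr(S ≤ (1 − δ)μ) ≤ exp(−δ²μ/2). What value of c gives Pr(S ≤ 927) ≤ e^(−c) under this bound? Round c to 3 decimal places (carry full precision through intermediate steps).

Write 927 = (1 − δ)μ, so δ = 1 − 927/1281.38 = 0.2765612…
Then the exponent is δ²μ/2 = (μ − 927)²/(2μ) = 49.003880.

49.004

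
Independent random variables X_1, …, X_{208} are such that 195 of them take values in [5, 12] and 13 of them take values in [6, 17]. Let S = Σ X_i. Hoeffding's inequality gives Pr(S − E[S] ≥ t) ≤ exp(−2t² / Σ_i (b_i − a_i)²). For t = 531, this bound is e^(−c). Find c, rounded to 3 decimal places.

Σ(b_i − a_i)² = 195·7² + 13·11² = 11128.
c = 2t² / 11128 = 2·531² / 11128 = 50.6760.

50.676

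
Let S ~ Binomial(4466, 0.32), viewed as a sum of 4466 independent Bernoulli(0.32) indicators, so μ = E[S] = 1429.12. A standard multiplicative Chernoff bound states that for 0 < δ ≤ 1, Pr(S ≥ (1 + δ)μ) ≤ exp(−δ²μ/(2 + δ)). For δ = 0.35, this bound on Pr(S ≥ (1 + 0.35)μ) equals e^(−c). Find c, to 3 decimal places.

74.497

c = δ²μ/(2 + δ) = 0.35²·1429.12/(2 + 0.35) = 74.4967.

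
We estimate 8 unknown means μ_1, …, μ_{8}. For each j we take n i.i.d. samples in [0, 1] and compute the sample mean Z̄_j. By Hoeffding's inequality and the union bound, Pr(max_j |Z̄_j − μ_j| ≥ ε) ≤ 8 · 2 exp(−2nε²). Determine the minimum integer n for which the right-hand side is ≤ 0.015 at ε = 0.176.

Need 2·8·exp(−2nε²) ≤ 0.015, i.e. exp(−2nε²) ≤ 0.015/16.
So 2nε² ≥ ln(16/0.015) = 6.972294.
Hence n ≥ 6.972294/(2·0.176²) = 112.543.
The smallest integer n is 113.

113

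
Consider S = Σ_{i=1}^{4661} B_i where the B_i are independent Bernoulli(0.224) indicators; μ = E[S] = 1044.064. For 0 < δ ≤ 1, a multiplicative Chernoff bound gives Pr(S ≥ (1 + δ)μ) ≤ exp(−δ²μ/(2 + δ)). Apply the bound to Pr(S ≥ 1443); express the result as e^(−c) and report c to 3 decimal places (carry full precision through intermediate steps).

63.991

Write 1443 = (1 + δ)μ, so δ = 1443/1044.064 − 1 = 0.3820992…
Then the exponent is δ²μ/(2 + δ) = (1443 − μ)² / (μ·(2 + δ)) = 63.991088.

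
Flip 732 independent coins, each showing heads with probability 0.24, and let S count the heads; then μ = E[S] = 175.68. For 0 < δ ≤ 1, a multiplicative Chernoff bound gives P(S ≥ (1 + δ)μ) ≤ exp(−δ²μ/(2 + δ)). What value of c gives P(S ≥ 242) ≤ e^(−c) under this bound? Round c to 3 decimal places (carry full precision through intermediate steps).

10.530

Write 242 = (1 + δ)μ, so δ = 242/175.68 − 1 = 0.3775046…
Then the exponent is δ²μ/(2 + δ) = (242 − μ)² / (μ·(2 + δ)) = 10.530412.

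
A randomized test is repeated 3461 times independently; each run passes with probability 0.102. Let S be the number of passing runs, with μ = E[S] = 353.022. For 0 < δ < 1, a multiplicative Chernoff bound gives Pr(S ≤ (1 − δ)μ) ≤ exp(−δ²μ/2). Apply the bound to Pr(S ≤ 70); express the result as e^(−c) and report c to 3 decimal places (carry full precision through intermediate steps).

113.451

Write 70 = (1 − δ)μ, so δ = 1 − 70/353.022 = 0.8017121…
Then the exponent is δ²μ/2 = (μ − 70)²/(2μ) = 113.451077.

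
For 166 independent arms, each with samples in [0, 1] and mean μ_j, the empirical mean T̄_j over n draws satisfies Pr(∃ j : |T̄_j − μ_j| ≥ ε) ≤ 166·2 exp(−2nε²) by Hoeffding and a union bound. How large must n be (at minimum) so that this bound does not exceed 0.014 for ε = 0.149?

Need 2·166·exp(−2nε²) ≤ 0.014, i.e. exp(−2nε²) ≤ 0.014/332.
So 2nε² ≥ ln(332/0.014) = 10.073833.
Hence n ≥ 10.073833/(2·0.149²) = 226.878.
The smallest integer n is 227.

227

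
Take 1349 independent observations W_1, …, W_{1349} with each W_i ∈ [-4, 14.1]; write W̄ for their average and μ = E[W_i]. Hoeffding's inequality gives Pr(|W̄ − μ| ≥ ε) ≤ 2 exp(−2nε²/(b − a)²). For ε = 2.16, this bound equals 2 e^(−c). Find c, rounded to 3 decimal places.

38.423

c = 2nε²/(b − a)² = 2·1349·2.16² / 18.1² = 38.4231.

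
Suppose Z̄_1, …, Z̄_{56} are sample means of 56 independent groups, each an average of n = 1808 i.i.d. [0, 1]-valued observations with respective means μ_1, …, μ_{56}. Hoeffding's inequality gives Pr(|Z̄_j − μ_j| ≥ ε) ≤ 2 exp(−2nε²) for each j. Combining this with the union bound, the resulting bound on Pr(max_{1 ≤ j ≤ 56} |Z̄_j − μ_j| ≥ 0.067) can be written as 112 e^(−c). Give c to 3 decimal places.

16.232

Union bound over the 56 events: Pr(max_{1 ≤ j ≤ 56} |Z̄_j − μ_j| ≥ 0.067) ≤ 56·2·exp(−2nε²) = 112 exp(−2·1808·0.067²).
So c = 2·1808·0.067² = 16.2322.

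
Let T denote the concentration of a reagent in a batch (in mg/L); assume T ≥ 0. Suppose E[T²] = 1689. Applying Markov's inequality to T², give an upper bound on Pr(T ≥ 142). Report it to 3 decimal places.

0.084

Since T ≥ 0, the event {T ≥ 142} is the same as {T² ≥ 20164}.
Markov's inequality applied to T² gives Pr(T² ≥ 20164) ≤ E[T²]/20164 = 1689/20164 = 0.0838.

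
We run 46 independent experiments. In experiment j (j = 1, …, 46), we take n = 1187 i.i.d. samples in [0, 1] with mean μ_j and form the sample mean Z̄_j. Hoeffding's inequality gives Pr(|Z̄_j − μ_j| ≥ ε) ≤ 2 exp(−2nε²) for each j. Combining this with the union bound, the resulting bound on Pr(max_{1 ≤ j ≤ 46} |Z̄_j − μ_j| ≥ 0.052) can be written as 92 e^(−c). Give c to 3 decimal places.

6.419

Union bound over the 46 events: Pr(max_{1 ≤ j ≤ 46} |Z̄_j − μ_j| ≥ 0.052) ≤ 46·2·exp(−2nε²) = 92 exp(−2·1187·0.052²).
So c = 2·1187·0.052² = 6.4193.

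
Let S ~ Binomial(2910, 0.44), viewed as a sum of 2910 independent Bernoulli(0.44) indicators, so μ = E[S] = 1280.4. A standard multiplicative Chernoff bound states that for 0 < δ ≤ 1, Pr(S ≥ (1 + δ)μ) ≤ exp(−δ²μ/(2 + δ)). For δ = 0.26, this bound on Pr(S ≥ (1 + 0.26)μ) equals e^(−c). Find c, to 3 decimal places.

38.299

c = δ²μ/(2 + δ) = 0.26²·1280.4/(2 + 0.26) = 38.2987.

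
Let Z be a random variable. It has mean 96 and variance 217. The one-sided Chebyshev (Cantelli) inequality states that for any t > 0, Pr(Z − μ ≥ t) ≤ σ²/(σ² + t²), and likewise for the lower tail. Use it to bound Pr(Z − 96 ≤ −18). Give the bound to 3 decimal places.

0.401

Here σ² = 217 and t = 18, so σ² + t² = 541.
Cantelli's bound: 217/541 = 0.4011.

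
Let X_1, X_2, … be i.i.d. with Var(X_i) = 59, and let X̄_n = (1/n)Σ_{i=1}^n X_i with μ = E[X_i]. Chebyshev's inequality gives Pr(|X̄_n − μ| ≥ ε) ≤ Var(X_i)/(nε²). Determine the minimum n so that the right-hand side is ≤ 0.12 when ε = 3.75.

35

Require 59/(n·3.75²) ≤ 0.12, i.e. n ≥ 59/(0.12·3.75²) = 34.963.
The smallest integer n is 35.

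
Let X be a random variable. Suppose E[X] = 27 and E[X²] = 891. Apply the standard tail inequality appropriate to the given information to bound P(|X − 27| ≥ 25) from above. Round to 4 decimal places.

0.2592

The first two moments determine the variance, so Chebyshev's inequality is the sharpest standard bound available.
Var(X) = E[X²] − (E[X])² = 891 − 729 = 162.
Chebyshev's inequality: P(|X − μ| ≥ t) ≤ Var(X)/t² = 162/625 = 0.2592.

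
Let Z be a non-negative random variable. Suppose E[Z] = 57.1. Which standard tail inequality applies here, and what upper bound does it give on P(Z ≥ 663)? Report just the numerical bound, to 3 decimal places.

Only the mean of a non-negative variable is known, so Markov's inequality is the applicable tail bound.
Markov's inequality: for a non-negative random variable, P(Z ≥ a) ≤ E[Z]/a.
Here E[Z] = 57.1 and a = 663, so the bound is 57.1/663 = 0.0861.

0.086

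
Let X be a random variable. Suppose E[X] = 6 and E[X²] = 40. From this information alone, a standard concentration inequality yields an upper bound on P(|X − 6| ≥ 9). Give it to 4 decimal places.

0.0494

The first two moments determine the variance, so Chebyshev's inequality is the sharpest standard bound available.
Var(X) = E[X²] − (E[X])² = 40 − 36 = 4.
Chebyshev's inequality: P(|X − μ| ≥ t) ≤ Var(X)/t² = 4/81 = 0.0494.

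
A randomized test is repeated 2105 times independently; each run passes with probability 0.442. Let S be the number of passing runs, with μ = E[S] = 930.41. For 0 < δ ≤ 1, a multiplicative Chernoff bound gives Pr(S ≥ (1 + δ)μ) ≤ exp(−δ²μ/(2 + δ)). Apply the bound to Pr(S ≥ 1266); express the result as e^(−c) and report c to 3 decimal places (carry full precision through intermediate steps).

Write 1266 = (1 + δ)μ, so δ = 1266/930.41 − 1 = 0.3606904…
Then the exponent is δ²μ/(2 + δ) = (1266 − μ)² / (μ·(2 + δ)) = 51.274875.

51.275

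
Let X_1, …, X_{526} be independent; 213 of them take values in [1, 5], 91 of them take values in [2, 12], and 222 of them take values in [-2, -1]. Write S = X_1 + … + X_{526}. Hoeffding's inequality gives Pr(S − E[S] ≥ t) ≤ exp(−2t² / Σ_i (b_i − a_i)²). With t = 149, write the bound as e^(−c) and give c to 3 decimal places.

Σ(b_i − a_i)² = 213·4² + 91·10² + 222·1² = 12730.
c = 2t² / 12730 = 2·149² / 12730 = 3.4880.

3.488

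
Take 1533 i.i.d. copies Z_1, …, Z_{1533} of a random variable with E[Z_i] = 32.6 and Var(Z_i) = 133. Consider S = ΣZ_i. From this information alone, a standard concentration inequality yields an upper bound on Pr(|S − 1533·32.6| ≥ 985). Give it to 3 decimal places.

0.210

With mean and variance of each term known, Chebyshev's inequality bounds the deviation of the sum (or sample mean).
Var(S) = n·Var(Z_i) = 1533·133 = 203889.
Chebyshev: Pr(|S − 1533·32.6| ≥ 985) ≤ Var(S)/985² = 203889/970225 = 0.2101.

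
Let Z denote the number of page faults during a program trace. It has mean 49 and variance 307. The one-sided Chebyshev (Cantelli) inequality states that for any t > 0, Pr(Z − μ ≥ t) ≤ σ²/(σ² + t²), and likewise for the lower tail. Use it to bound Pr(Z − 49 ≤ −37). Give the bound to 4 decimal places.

0.1832

Here σ² = 307 and t = 37, so σ² + t² = 1676.
Cantelli's bound: 307/1676 = 0.1832.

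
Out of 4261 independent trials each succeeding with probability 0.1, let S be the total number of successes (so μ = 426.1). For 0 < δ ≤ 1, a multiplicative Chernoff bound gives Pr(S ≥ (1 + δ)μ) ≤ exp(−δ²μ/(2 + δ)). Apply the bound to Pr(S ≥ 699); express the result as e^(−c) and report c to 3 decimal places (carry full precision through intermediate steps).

Write 699 = (1 + δ)μ, so δ = 699/426.1 − 1 = 0.64046…
Then the exponent is δ²μ/(2 + δ) = (699 − μ)² / (μ·(2 + δ)) = 66.193592.

66.194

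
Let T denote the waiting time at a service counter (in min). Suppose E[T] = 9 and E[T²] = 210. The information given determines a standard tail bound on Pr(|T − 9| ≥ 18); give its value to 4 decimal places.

The first two moments determine the variance, so Chebyshev's inequality is the sharpest standard bound available.
Var(T) = E[T²] − (E[T])² = 210 − 81 = 129.
Chebyshev's inequality: Pr(|T − μ| ≥ t) ≤ Var(T)/t² = 129/324 = 0.3981.

0.3981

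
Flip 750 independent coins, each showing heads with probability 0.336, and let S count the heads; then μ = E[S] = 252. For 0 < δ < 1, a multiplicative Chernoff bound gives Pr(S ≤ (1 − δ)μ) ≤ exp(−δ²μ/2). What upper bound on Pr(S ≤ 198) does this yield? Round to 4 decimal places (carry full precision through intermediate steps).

Write 198 = (1 − δ)μ, so δ = 1 − 198/252 = 0.2142857…
Then the exponent is δ²μ/2 = (μ − 198)²/(2μ) = 5.785714.
Bound = exp(−5.785714) = 0.00307.

0.0031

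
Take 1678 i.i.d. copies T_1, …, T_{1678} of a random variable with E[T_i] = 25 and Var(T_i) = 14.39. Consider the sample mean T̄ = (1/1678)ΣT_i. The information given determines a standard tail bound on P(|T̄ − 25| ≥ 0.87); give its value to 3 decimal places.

With mean and variance of each term known, Chebyshev's inequality bounds the deviation of the sum (or sample mean).
Var(T̄) = Var(T_i)/n = 14.39/1678 = 0.0085757.
Chebyshev: P(|T̄ − 25| ≥ 0.87) ≤ Var(T̄)/(0.87)² = 14.39/(1678·0.87²) = 0.0113.

0.011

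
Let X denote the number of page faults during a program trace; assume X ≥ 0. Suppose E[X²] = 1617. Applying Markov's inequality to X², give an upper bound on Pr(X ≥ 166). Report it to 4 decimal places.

Since X ≥ 0, the event {X ≥ 166} is the same as {X² ≥ 27556}.
Markov's inequality applied to X² gives Pr(X² ≥ 27556) ≤ E[X²]/27556 = 1617/27556 = 0.0587.

0.0587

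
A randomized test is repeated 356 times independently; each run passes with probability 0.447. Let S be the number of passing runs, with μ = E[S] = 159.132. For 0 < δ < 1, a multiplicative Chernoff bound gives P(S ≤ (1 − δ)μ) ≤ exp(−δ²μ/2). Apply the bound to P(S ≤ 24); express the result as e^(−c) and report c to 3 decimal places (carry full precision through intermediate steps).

Write 24 = (1 − δ)μ, so δ = 1 − 24/159.132 = 0.8491818…
Then the exponent is δ²μ/2 = (μ − 24)²/(2μ) = 57.375818.

57.376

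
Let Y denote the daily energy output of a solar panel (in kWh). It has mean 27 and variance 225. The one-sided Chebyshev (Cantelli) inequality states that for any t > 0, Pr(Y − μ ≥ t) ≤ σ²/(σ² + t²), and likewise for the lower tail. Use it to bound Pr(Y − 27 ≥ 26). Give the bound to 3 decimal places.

0.250

Here σ² = 225 and t = 26, so σ² + t² = 901.
Cantelli's bound: 225/901 = 0.2497.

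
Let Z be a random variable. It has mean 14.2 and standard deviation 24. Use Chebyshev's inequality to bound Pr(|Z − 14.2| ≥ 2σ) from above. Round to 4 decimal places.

0.2500

Chebyshev: Pr(|Z − μ| ≥ t) ≤ Var(Z)/t².
Var(Z) = σ² = 24² = 576.
t = 2·24 = 48.
Bound = 576 / 2304 = 0.2500.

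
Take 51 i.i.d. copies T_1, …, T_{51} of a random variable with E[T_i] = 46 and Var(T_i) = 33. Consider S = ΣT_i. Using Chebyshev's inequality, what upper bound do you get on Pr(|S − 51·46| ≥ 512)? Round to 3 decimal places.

0.006

Var(S) = n·Var(T_i) = 51·33 = 1683.
Chebyshev: Pr(|S − 51·46| ≥ 512) ≤ Var(S)/512² = 1683/262144 = 0.0064.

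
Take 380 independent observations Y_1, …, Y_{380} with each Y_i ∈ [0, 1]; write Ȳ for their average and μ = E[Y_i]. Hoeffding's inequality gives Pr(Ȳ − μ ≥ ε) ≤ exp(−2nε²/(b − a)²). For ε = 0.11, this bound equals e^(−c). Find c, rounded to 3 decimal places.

c = 2nε²/(b − a)² = 2·380·0.11² / 1² = 9.1960.

9.196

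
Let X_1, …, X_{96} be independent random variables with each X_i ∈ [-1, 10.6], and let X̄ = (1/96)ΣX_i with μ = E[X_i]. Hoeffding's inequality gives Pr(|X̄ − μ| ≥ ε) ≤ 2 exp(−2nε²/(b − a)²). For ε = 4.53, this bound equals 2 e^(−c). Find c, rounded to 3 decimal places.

c = 2nε²/(b − a)² = 2·96·4.53² / 11.6² = 29.2807.

29.281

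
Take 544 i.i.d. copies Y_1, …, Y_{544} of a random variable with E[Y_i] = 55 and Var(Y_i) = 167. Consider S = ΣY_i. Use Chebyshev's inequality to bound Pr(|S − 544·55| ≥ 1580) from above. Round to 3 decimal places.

Var(S) = n·Var(Y_i) = 544·167 = 90848.
Chebyshev: Pr(|S − 544·55| ≥ 1580) ≤ Var(S)/1580² = 90848/2496400 = 0.0364.

0.036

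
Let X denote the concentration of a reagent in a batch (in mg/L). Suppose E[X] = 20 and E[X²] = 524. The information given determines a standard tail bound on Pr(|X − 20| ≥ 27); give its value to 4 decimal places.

0.1701

The first two moments determine the variance, so Chebyshev's inequality is the sharpest standard bound available.
Var(X) = E[X²] − (E[X])² = 524 − 400 = 124.
Chebyshev's inequality: Pr(|X − μ| ≥ t) ≤ Var(X)/t² = 124/729 = 0.1701.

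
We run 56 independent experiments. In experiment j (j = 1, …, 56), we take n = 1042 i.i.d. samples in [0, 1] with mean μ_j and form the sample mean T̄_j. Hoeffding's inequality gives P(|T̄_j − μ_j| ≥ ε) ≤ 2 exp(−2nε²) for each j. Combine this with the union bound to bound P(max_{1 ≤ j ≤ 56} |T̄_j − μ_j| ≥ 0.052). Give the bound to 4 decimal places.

0.3999

Per-experiment Hoeffding bound: 2·exp(−2·1042·0.052²) = 2·exp(−5.63514) = 0.0071404.
Union bound over 56 events: 56·0.0071404 = 0.39986.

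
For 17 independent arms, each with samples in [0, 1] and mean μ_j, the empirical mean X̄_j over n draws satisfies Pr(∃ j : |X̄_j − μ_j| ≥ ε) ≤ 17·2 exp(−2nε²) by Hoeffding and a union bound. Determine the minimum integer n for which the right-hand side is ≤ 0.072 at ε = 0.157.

125

Need 2·17·exp(−2nε²) ≤ 0.072, i.e. exp(−2nε²) ≤ 0.072/34.
So 2nε² ≥ ln(34/0.072) = 6.157450.
Hence n ≥ 6.157450/(2·0.157²) = 124.903.
The smallest integer n is 125.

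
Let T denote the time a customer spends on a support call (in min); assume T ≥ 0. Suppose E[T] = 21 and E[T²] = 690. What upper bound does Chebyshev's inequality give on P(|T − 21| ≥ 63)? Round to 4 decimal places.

Var(T) = E[T²] − (E[T])² = 690 − 441 = 249.
Chebyshev's inequality: P(|T − μ| ≥ t) ≤ Var(T)/t² = 249/3969 = 0.0627.

0.0627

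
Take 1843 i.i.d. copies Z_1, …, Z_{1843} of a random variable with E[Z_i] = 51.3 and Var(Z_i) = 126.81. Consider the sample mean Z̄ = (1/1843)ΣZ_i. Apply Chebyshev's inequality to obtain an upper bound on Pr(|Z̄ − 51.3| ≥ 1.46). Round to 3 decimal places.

0.032

Var(Z̄) = Var(Z_i)/n = 126.81/1843 = 0.068806.
Chebyshev: Pr(|Z̄ − 51.3| ≥ 1.46) ≤ Var(Z̄)/(1.46)² = 126.81/(1843·1.46²) = 0.0323.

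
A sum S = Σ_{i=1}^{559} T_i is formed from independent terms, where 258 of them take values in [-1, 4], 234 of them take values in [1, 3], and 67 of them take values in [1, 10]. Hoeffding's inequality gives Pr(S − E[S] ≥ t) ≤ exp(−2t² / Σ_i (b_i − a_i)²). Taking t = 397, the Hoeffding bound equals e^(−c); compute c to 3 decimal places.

Σ(b_i − a_i)² = 258·5² + 234·2² + 67·9² = 12813.
c = 2t² / 12813 = 2·397² / 12813 = 24.6014.

24.601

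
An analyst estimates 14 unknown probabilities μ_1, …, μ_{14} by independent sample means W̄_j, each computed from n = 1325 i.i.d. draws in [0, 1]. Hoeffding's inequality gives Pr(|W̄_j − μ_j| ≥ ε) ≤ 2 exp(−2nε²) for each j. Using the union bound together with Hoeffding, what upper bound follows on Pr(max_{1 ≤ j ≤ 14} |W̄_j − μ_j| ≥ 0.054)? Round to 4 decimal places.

Per-experiment Hoeffding bound: 2·exp(−2·1325·0.054²) = 2·exp(−7.72740) = 0.00088118.
Union bound over 14 events: 14·0.00088118 = 0.01234.

0.0123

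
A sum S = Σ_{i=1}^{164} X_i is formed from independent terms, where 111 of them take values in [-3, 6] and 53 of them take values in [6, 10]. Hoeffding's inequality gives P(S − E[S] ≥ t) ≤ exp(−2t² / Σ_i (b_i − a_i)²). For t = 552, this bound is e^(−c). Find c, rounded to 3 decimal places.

Σ(b_i − a_i)² = 111·9² + 53·4² = 9839.
c = 2t² / 9839 = 2·552² / 9839 = 61.9380.

61.938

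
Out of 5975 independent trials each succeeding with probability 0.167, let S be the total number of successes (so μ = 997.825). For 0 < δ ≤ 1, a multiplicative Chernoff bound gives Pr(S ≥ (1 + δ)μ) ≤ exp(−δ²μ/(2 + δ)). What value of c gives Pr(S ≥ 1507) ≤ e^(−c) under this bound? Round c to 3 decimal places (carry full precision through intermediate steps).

103.504

Write 1507 = (1 + δ)μ, so δ = 1507/997.825 − 1 = 0.5102849…
Then the exponent is δ²μ/(2 + δ) = (1507 − μ)² / (μ·(2 + δ)) = 103.503910.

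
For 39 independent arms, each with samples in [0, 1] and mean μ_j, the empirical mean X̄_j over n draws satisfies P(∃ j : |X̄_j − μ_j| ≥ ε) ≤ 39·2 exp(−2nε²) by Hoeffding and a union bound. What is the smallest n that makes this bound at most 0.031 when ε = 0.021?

8879

Need 2·39·exp(−2nε²) ≤ 0.031, i.e. exp(−2nε²) ≤ 0.031/78.
So 2nε² ≥ ln(78/0.031) = 7.830477.
Hence n ≥ 7.830477/(2·0.021²) = 8878.092.
The smallest integer n is 8879.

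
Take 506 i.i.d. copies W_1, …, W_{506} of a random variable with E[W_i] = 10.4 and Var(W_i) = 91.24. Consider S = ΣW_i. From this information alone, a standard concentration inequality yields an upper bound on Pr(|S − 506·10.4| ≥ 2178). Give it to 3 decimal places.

With mean and variance of each term known, Chebyshev's inequality bounds the deviation of the sum (or sample mean).
Var(S) = n·Var(W_i) = 506·91.24 = 46167.44.
Chebyshev: Pr(|S − 506·10.4| ≥ 2178) ≤ Var(S)/2178² = 46167.44/4743684 = 0.0097.

0.010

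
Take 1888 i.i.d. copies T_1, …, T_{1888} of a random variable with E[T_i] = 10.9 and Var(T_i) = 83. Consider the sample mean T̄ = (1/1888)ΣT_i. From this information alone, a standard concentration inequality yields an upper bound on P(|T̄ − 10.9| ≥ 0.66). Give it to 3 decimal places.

0.101

With mean and variance of each term known, Chebyshev's inequality bounds the deviation of the sum (or sample mean).
Var(T̄) = Var(T_i)/n = 83/1888 = 0.043962.
Chebyshev: P(|T̄ − 10.9| ≥ 0.66) ≤ Var(T̄)/(0.66)² = 83/(1888·0.66²) = 0.1009.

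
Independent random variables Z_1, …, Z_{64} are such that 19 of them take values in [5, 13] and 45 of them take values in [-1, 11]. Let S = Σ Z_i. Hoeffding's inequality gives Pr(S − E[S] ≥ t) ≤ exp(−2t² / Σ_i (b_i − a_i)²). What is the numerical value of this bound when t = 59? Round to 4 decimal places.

Σ(b_i − a_i)² = 19·8² + 45·12² = 7696.
Exponent = 2·59² / 7696 = 0.90463.
Bound = exp(−0.90463) = 0.40469.

0.4047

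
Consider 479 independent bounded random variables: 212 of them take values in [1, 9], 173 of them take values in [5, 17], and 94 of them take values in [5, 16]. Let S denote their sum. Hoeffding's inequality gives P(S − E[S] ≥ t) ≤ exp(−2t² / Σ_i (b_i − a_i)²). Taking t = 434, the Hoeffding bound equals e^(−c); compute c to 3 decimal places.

7.556

Σ(b_i − a_i)² = 212·8² + 173·12² + 94·11² = 49854.
c = 2t² / 49854 = 2·434² / 49854 = 7.5563.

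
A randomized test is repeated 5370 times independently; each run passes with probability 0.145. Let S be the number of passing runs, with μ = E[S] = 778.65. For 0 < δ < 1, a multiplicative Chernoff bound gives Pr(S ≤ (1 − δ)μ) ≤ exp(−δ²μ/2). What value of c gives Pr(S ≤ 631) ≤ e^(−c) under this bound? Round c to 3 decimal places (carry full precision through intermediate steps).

Write 631 = (1 − δ)μ, so δ = 1 − 631/778.65 = 0.1896231…
Then the exponent is δ²μ/2 = (μ − 631)²/(2μ) = 13.998923.

13.999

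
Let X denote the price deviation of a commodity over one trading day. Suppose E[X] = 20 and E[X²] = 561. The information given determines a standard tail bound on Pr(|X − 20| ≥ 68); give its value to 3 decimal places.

0.035

The first two moments determine the variance, so Chebyshev's inequality is the sharpest standard bound available.
Var(X) = E[X²] − (E[X])² = 561 − 400 = 161.
Chebyshev's inequality: Pr(|X − μ| ≥ t) ≤ Var(X)/t² = 161/4624 = 0.0348.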